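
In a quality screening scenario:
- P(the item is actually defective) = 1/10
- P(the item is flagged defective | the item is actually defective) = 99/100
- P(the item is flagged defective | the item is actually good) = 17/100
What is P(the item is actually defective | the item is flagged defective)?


Using Bayes' theorem:
P(A|B) = P(B|A)·P(A) / P(B)

P(the item is flagged defective) = 99/100 × 1/10 + 17/100 × 9/10
= 99/1000 + 153/1000 = 63/250

P(the item is actually defective|the item is flagged defective) = (99/1000) / (63/250) = 11/28

P(the item is actually defective|the item is flagged defective) = 11/28 ≈ 39.29%


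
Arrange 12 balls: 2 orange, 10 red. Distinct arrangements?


12!/(2!×10!) = 66

66


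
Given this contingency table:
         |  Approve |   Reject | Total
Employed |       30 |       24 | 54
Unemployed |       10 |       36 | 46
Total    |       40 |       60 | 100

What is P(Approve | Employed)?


P(Approve | Employed) = 30/(30+24) = 30/54 = 5/9

P(Approve|Employed) = 5/9 ≈ 55.56%


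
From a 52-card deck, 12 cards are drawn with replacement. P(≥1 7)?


P(not a 7) = 48/52 = 12/13
P(none in 12 draws) = (12/13)^12 = 8916100448256/23298085122481
P(≥1 7) = 1 - 8916100448256/23298085122481 = 14381984674225/23298085122481

P = 14381984674225/23298085122481 ≈ 61.73%


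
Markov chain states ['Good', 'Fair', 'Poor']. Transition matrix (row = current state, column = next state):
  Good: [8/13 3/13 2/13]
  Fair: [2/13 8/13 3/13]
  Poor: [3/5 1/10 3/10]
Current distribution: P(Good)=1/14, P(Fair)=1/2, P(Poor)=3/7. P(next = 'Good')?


P(next=Good) = Σᵢ P(now=i)×P(i→Good)
= 1/14×8/13 + 1/2×2/13 + 3/7×3/5
= 4/91 + 1/13 + 9/35 = 172/455

P = 172/455 ≈ 0.3780


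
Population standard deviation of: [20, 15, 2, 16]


Mean = 53/4
  (20-53/4)²=729/16
  (15-53/4)²=49/16
  (2-53/4)²=2025/16
  (16-53/4)²=121/16
Σ(x-μ)² = 731/4
σ² = (731/4)/4 = 731/16

σ = √(731/16) ≈ 6.7593


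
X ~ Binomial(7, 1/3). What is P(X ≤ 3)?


P(X ≤ 3) = Σ P(X=i) for i=0..3
P(X=0) = 128/2187
P(X=1) = 448/2187
P(X=2) = 224/729
P(X=3) = 560/2187
Sum = 1808/2187

P(X ≤ 3) = 1808/2187 ≈ 82.67%


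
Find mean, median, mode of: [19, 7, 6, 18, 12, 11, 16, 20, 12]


Sorted: [6, 7, 11, 12, 12, 16, 18, 19, 20]
Mean = 121/9
Median = 12
Freq: {19: 1, 7: 1, 6: 1, 18: 1, 12: 2, 11: 1, 16: 1, 20: 1}
Mode: [12]

Mean=121/9, Median=12, Mode=12


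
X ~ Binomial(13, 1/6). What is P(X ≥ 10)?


P(X ≥ 10) = Σ P(X=i) for i=10..13
P(X=10) = 17875/6530347008
P(X=11) = 325/2176782336
P(X=12) = 65/13060694016
P(X=13) = 1/13060694016
Sum = 18883/6530347008

P(X ≥ 10) = 18883/6530347008 ≈ 0.00%


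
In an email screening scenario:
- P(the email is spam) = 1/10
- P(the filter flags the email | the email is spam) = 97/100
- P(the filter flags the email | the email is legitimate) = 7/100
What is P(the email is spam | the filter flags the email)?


Using Bayes' theorem:
P(A|B) = P(B|A)·P(A) / P(B)

P(the filter flags the email) = 97/100 × 1/10 + 7/100 × 9/10
= 97/1000 + 63/1000 = 4/25

P(the email is spam|the filter flags the email) = (97/1000) / (4/25) = 97/160

P(the email is spam|the filter flags the email) = 97/160 ≈ 60.62%


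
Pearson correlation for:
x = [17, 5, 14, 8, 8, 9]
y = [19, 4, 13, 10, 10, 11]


n=6, Σx=61, Σy=67, Σxy=784, Σx²=719, Σy²=867
r = (6×784 - 61×67)/√((6×719 - 61²)(6×867 - 67²))
= 617/√(593×713) = 617/√422809 ≈ 617/650.2376 ≈ 0.9489

r ≈ 0.9489


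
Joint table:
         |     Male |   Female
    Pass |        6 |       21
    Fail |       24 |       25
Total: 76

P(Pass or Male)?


P(Pass∨Male) = P(Pass) + P(Male) - P(Pass∧Male)
= (27 + 30 - 6)/76 = 51/76

P = 51/76 ≈ 67.11%


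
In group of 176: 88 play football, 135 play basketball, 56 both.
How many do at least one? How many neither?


|A∪B| = 88+135-56 = 167
Neither = 176-167 = 9

At least one: 167; Neither: 9


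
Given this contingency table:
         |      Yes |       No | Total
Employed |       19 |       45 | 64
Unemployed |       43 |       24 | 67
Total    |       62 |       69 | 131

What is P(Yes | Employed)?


P(Yes | Employed) = 19/(19+45) = 19/64

P(Yes|Employed) = 19/64 ≈ 29.69%


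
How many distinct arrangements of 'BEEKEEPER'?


Letters: 9, freq: {'B': 1, 'E': 5, 'K': 1, 'P': 1, 'R': 1}
9!/(1!×5!×1!×1!×1!) = 362880/120 = 3024

3024


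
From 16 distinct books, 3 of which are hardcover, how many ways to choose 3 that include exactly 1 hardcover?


Choose 1 of the 3 hardcovers and 2 of the other 13 books:
C(3,1)×C(13,2) = 3×78 = 234

234


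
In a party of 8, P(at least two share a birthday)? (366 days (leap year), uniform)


P(all different) = Π(366-i)/366 for i=0..7
= 0.925861
P(match) = 1 - 0.925861 = 0.074139

P ≈ 0.0741 ≈ 7.41%


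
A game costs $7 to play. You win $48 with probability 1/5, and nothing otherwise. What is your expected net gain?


E[gain] = (48-7)×1/5 + (-7)×4/5
= 41/5 - 28/5 = 13/5

Expected net gain = $13/5 ≈ $2.60


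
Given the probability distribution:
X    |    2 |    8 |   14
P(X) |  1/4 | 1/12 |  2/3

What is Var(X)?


E[X] = 21/2
E[X²] = 137
Var(X) = E[X²] - (E[X])² = 137 - 441/4 = 107/4

Var(X) = 107/4 ≈ 26.7500


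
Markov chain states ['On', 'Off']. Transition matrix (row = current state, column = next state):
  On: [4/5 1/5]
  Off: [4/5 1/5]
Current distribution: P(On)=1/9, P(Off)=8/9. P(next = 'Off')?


P(next=Off) = Σᵢ P(now=i)×P(i→Off)
= 1/9×1/5 + 8/9×1/5
= 1/45 + 8/45 = 1/5

P = 1/5 ≈ 0.2000


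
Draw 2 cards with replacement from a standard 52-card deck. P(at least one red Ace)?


P(not a red Ace) = 50/52 = 25/26
P(none in 2 draws) = (25/26)^2 = 625/676
P(≥1 red Ace) = 1 - 625/676 = 51/676

P = 51/676 ≈ 7.54%


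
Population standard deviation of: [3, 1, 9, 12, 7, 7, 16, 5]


Mean = 60/8 = 15/2
  (3-15/2)²=81/4
  (1-15/2)²=169/4
  (9-15/2)²=9/4
  (12-15/2)²=81/4
  (7-15/2)²=1/4
  (7-15/2)²=1/4
  (16-15/2)²=289/4
  (5-15/2)²=25/4
Σ(x-μ)² = 164
σ² = 164/8 = 41/2

σ = √(41/2) ≈ 4.5277


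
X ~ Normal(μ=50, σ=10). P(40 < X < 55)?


z₁=(40-50)/10=-1.0, z₂=(55-50)/10=0.5
P = Φ(0.5) - Φ(-1.0) = 0.691462 - 0.158655 = 0.532807 ≈ 0.5328

P(40 < X < 55) ≈ 0.5328


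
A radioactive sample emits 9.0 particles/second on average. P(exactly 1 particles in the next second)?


Poisson(λ=9.0): P(X=1) = e^(-λ)×λ^k/k!
= e^(-9.0) × 9.0^1 / 1!
≈ 0.0001234098041 × 9 / 1 ≈ 0.001111

P(X=1) ≈ 0.001111 ≈ 0.11%


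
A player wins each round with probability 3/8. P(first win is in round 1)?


Geometric: P(X=1) = (1-p)^(k-1)×p = (5/8)^0×3/8 = 3/8

P(X=1) = 3/8 ≈ 37.50%


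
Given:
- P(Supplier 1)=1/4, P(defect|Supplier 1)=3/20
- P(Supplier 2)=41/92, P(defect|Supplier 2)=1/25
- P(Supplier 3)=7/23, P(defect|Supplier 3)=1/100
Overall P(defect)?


P(B) = Σ P(B|Aᵢ)×P(Aᵢ)
  3/20×1/4 = 3/80
  1/25×41/92 = 41/2300
  1/100×7/23 = 7/2300
Sum = 537/9200

P(defect) = 537/9200 ≈ 5.84%


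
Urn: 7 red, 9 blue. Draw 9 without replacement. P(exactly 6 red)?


Hypergeometric: C(7,6)×C(9,3)/C(16,9)
= 7×84/11440 = 147/2860

P(X=6) = 147/2860 ≈ 5.14%


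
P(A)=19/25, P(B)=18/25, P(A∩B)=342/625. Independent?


P(A)×P(B) = 342/625
P(A∩B) = 342/625
Equal ✓ → Independent

Yes, independent


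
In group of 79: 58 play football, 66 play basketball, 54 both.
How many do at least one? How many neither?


|A∪B| = 58+66-54 = 70
Neither = 79-70 = 9

At least one: 70; Neither: 9


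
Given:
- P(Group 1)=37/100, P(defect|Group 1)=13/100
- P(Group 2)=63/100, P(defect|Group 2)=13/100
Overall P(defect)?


P(B) = Σ P(B|Aᵢ)×P(Aᵢ)
  13/100×37/100 = 481/10000
  13/100×63/100 = 819/10000
Sum = 13/100

P(defect) = 13/100 ≈ 13.00%


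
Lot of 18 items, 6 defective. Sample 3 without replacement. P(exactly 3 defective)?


Hypergeometric: C(6,3)×C(12,0)/C(18,3)
= 20×1/816 = 5/204

P(X=3) = 5/204 ≈ 2.45%


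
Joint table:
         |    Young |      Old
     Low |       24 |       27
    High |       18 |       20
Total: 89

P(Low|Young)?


P(Low|Young) = 24/(24+18) = 24/42 = 4/7

P = 4/7 ≈ 57.14%


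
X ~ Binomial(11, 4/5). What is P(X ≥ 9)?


P(X ≥ 9) = Σ P(X=i) for i=9..11
P(X=9) = 2883584/9765625
P(X=10) = 11534336/48828125
P(X=11) = 4194304/48828125
Sum = 6029312/9765625

P(X ≥ 9) = 6029312/9765625 ≈ 61.74%


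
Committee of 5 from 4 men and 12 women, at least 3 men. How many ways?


Count by #men:
  3M,2W: C(4,3)×C(12,2)=264
  4M,1W: C(4,4)×C(12,1)=12
Total = 276

276


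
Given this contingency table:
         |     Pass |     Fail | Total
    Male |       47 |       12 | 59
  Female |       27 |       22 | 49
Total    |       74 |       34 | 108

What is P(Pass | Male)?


P(Pass | Male) = 47/(47+12) = 47/59

P(Pass|Male) = 47/59 ≈ 79.66%


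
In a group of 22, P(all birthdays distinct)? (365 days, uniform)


P(all different) = Π(365-i)/365 for i=0..21
= (365/365)×(364/365)×...×(344/365)
= 0.524305

P ≈ 0.5243 ≈ 52.43%


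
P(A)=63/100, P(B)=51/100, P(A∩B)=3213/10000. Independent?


P(A)×P(B) = 3213/10000
P(A∩B) = 3213/10000
Equal ✓ → Independent

Yes, independent


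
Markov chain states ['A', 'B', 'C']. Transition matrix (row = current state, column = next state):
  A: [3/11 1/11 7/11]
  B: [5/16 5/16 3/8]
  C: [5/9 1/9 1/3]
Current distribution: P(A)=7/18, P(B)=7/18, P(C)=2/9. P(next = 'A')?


P(next=A) = Σᵢ P(now=i)×P(i→A)
= 7/18×3/11 + 7/18×5/16 + 2/9×5/9
= 7/66 + 35/288 + 10/81 = 10009/28512

P = 10009/28512 ≈ 0.3510


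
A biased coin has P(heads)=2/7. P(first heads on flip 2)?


Geometric: P(X=2) = (1-p)^(k-1)×p = (5/7)^1×2/7 = 10/49

P(X=2) = 10/49 ≈ 20.41%


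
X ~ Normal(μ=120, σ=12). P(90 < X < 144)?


z₁=(90-120)/12=-2.5, z₂=(144-120)/12=2.0
P = Φ(2.0) - Φ(-2.5) = 0.977250 - 0.006210 = 0.971040 ≈ 0.9710

P(90 < X < 144) ≈ 0.9710


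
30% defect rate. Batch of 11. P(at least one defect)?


P(all good) = (7/10)^11 = 1977326743/100000000000
P(≥1 defect) = 98022673257/100000000000

P = 98022673257/100000000000 ≈ 98.02%


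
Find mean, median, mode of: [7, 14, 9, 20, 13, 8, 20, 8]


Sorted: [7, 8, 8, 9, 13, 14, 20, 20]
Mean = 99/8
Median = 11
Freq: {7: 1, 14: 1, 9: 1, 20: 2, 13: 1, 8: 2}
Mode: [8, 20]

Mean=99/8, Median=11, Mode=[8, 20]


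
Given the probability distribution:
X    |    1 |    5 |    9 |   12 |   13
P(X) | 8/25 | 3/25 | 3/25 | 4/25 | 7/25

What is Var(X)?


E[X] = 189/25
E[X²] = 417/5
Var(X) = E[X²] - (E[X])² = 417/5 - 35721/625 = 16404/625

Var(X) = 16404/625 ≈ 26.2464


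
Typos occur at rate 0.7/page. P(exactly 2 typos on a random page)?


Poisson(λ=0.7): P(X=2) = e^(-λ)×λ^k/k!
= e^(-0.7) × 0.7^2 / 2!
≈ 0.4965853038 × 0.49 / 2 ≈ 0.121663

P(X=2) ≈ 0.121663 ≈ 12.17%


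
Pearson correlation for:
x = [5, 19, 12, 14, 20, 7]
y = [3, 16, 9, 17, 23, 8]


n=6, Σx=77, Σy=76, Σxy=1181, Σx²=1175, Σy²=1228
r = (6×1181 - 77×76)/√((6×1175 - 77²)(6×1228 - 76²))
= 1234/√(1121×1592) = 1234/√1784632 ≈ 1234/1335.9012 ≈ 0.9237

r ≈ 0.9237


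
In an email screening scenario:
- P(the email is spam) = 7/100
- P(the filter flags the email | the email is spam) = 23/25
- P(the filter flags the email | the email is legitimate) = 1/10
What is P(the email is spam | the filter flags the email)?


Using Bayes' theorem:
P(A|B) = P(B|A)·P(A) / P(B)

P(the filter flags the email) = 23/25 × 7/100 + 1/10 × 93/100
= 161/2500 + 93/1000 = 787/5000

P(the email is spam|the filter flags the email) = (161/2500) / (787/5000) = 322/787

P(the email is spam|the filter flags the email) = 322/787 ≈ 40.91%


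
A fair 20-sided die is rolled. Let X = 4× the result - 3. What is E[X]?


E[die] = (1+20)/2 = 21/2
E[X] = 4×21/2 - 3 = 39

E[X] = 39


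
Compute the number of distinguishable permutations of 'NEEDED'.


Letters: 6, freq: {'N': 1, 'E': 3, 'D': 2}
6!/(1!×3!×2!) = 720/12 = 60

60


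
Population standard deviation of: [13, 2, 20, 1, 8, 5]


Mean = 49/6
  (13-49/6)²=841/36
  (2-49/6)²=1369/36
  (20-49/6)²=5041/36
  (1-49/6)²=1849/36
  (8-49/6)²=1/36
  (5-49/6)²=361/36
Σ(x-μ)² = 1577/6
σ² = (1577/6)/6 = 1577/36

σ = √(1577/36) ≈ 6.6186


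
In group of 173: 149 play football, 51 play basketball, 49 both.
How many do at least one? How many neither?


|A∪B| = 149+51-49 = 151
Neither = 173-151 = 22

At least one: 151; Neither: 22


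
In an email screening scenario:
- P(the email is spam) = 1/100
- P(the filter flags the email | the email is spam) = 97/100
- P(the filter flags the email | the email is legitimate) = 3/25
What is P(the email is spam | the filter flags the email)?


Using Bayes' theorem:
P(A|B) = P(B|A)·P(A) / P(B)

P(the filter flags the email) = 97/100 × 1/100 + 3/25 × 99/100
= 97/10000 + 297/2500 = 257/2000

P(the email is spam|the filter flags the email) = (97/10000) / (257/2000) = 97/1285

P(the email is spam|the filter flags the email) = 97/1285 ≈ 7.55%


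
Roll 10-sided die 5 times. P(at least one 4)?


P(no 4)^5 = (9/10)^5 = 59049/100000
P(≥1) = 1 - 59049/100000 = 40951/100000

P = 40951/100000 ≈ 40.95%


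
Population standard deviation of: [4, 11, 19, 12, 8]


Mean = 54/5
  (4-54/5)²=1156/25
  (11-54/5)²=1/25
  (19-54/5)²=1681/25
  (12-54/5)²=36/25
  (8-54/5)²=196/25
Σ(x-μ)² = 614/5
σ² = (614/5)/5 = 614/25

σ = √(614/25) ≈ 4.9558


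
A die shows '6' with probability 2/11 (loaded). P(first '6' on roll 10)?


Geometric: P(X=10) = (1-p)^(k-1)×p = (9/11)^9×2/11 = 774840978/25937424601

P(X=10) = 774840978/25937424601 ≈ 2.99%


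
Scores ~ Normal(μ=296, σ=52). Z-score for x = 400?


z = (x - μ)/σ = (400 - 296)/52 = 2.0

z = 2.0


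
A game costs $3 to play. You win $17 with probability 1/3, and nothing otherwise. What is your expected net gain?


E[gain] = (17-3)×1/3 + (-3)×2/3
= 14/3 - 2 = 8/3

Expected net gain = $8/3 ≈ $2.67


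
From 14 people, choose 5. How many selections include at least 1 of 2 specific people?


Complement: C(14,5) - C(12,5) = 2002 - 792 = 1210

1210


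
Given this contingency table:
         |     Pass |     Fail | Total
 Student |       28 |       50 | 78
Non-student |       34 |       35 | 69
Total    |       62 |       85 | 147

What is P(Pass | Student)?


P(Pass | Student) = 28/(28+50) = 28/78 = 14/39

P(Pass|Student) = 14/39 ≈ 35.90%


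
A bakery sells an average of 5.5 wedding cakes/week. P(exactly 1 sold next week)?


Poisson(λ=5.5): P(X=1) = e^(-λ)×λ^k/k!
= e^(-5.5) × 5.5^1 / 1!
≈ 0.004086771438 × 5.5 / 1 ≈ 0.022477

P(X=1) ≈ 0.022477 ≈ 2.25%


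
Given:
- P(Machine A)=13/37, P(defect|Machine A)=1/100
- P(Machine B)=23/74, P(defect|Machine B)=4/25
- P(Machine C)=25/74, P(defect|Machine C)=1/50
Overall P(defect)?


P(B) = Σ P(B|Aᵢ)×P(Aᵢ)
  1/100×13/37 = 13/3700
  4/25×23/74 = 46/925
  1/50×25/74 = 1/148
Sum = 3/50

P(defect) = 3/50 ≈ 6.00%


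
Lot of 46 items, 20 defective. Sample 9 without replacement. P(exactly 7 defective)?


Hypergeometric: C(20,7)×C(26,2)/C(46,9)
= 77520×325/1101716330 = 10200/446039

P(X=7) = 10200/446039 ≈ 2.29%


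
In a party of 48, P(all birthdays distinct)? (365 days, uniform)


P(all different) = Π(365-i)/365 for i=0..47
= (365/365)×(364/365)×...×(318/365)
= 0.039402

P ≈ 0.0394 ≈ 3.94%


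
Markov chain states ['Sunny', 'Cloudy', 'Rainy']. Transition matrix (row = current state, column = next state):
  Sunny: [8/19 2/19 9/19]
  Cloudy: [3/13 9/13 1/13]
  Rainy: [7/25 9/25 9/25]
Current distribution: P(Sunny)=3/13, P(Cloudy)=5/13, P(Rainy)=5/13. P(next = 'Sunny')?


P(next=Sunny) = Σᵢ P(now=i)×P(i→Sunny)
= 3/13×8/19 + 5/13×3/13 + 5/13×7/25
= 24/247 + 15/169 + 7/65 = 4714/16055

P = 4714/16055 ≈ 0.2936


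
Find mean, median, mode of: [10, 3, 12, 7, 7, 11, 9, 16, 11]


Sorted: [3, 7, 7, 9, 10, 11, 11, 12, 16]
Mean = 86/9
Median = 10
Freq: {10: 1, 3: 1, 12: 1, 7: 2, 11: 2, 9: 1, 16: 1}
Mode: [7, 11]

Mean=86/9, Median=10, Mode=[7, 11]


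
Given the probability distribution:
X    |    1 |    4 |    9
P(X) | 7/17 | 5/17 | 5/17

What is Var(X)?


E[X] = 72/17
E[X²] = 492/17
Var(X) = E[X²] - (E[X])² = 492/17 - 5184/289 = 3180/289

Var(X) = 3180/289 ≈ 11.0035


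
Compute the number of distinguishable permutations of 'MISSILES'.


Letters: 8, freq: {'M': 1, 'I': 2, 'S': 3, 'L': 1, 'E': 1}
8!/(1!×2!×3!×1!×1!) = 40320/12 = 3360

3360


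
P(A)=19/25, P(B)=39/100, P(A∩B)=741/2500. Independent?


P(A)×P(B) = 741/2500
P(A∩B) = 741/2500
Equal ✓ → Independent

Yes, independent


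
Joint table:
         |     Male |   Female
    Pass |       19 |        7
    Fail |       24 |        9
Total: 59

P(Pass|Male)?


P(Pass|Male) = 19/(19+24) = 19/43

P = 19/43 ≈ 44.19%


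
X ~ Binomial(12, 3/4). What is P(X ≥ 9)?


P(X ≥ 9) = Σ P(X=i) for i=9..12
P(X=9) = 1082565/4194304
P(X=10) = 1948617/8388608
P(X=11) = 531441/4194304
P(X=12) = 531441/16777216
Sum = 10884699/16777216

P(X ≥ 9) = 10884699/16777216 ≈ 64.88%


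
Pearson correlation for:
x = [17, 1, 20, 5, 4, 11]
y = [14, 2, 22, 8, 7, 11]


n=6, Σx=58, Σy=64, Σxy=869, Σx²=852, Σy²=918
r = (6×869 - 58×64)/√((6×852 - 58²)(6×918 - 64²))
= 1502/√(1748×1412) = 1502/√2468176 ≈ 1502/1571.0430 ≈ 0.9561

r ≈ 0.9561


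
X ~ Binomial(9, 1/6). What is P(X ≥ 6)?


P(X ≥ 6) = Σ P(X=i) for i=6..9
P(X=6) = 875/839808
P(X=7) = 25/279936
P(X=8) = 5/1119744
P(X=9) = 1/10077696
Sum = 5723/5038848

P(X ≥ 6) = 5723/5038848 ≈ 0.11%


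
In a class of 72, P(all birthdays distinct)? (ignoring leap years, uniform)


P(all different) = Π(365-i)/365 for i=0..71
= (365/365)×(364/365)×...×(294/365)
= 0.000547

P ≈ 0.0005 ≈ 0.05%


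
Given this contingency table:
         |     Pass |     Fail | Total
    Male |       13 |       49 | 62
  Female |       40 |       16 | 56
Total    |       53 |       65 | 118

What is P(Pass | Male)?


P(Pass | Male) = 13/(13+49) = 13/62

P(Pass|Male) = 13/62 ≈ 20.97%


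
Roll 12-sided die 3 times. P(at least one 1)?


P(no 1)^3 = (11/12)^3 = 1331/1728
P(≥1) = 1 - 1331/1728 = 397/1728

P = 397/1728 ≈ 22.97%


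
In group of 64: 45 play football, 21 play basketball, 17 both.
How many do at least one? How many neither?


|A∪B| = 45+21-17 = 49
Neither = 64-49 = 15

At least one: 49; Neither: 15


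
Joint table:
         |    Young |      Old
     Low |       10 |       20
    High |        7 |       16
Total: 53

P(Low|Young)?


P(Low|Young) = 10/(10+7) = 10/17

P = 10/17 ≈ 58.82%


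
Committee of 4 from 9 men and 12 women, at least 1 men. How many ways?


Count by #men:
  1M,3W: C(9,1)×C(12,3)=1980
  2M,2W: C(9,2)×C(12,2)=2376
  3M,1W: C(9,3)×C(12,1)=1008
  4M,0W: C(9,4)×C(12,0)=126
Total = 5490

5490


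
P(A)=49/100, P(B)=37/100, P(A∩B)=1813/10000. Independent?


P(A)×P(B) = 1813/10000
P(A∩B) = 1813/10000
Equal ✓ → Independent

Yes, independent


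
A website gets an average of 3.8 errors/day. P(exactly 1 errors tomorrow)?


Poisson(λ=3.8): P(X=1) = e^(-λ)×λ^k/k!
= e^(-3.8) × 3.8^1 / 1!
≈ 0.02237077186 × 3.8 / 1 ≈ 0.085009

P(X=1) ≈ 0.085009 ≈ 8.50%


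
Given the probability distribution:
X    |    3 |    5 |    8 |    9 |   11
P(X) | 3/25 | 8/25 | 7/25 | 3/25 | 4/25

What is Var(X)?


E[X] = 176/25
E[X²] = 1402/25
Var(X) = E[X²] - (E[X])² = 1402/25 - 30976/625 = 4074/625

Var(X) = 4074/625 ≈ 6.5184


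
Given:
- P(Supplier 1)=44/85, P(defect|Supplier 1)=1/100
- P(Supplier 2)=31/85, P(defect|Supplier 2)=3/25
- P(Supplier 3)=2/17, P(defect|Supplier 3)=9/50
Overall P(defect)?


P(B) = Σ P(B|Aᵢ)×P(Aᵢ)
  1/100×44/85 = 11/2125
  3/25×31/85 = 93/2125
  9/50×2/17 = 9/425
Sum = 149/2125

P(defect) = 149/2125 ≈ 7.01%


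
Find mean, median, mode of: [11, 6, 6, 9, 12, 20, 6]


Sorted: [6, 6, 6, 9, 11, 12, 20]
Mean = 70/7 = 10
Median = 9
Freq: {11: 1, 6: 3, 9: 1, 12: 1, 20: 1}
Mode: [6]

Mean=10, Median=9, Mode=6


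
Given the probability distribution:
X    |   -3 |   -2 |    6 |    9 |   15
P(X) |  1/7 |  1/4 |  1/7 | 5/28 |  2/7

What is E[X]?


E[X] = Σ x·P(X=x)
= (-3)×(1/7) + (-2)×(1/4) + (6)×(1/7) + (9)×(5/28) + (15)×(2/7)
= 163/28

E[X] = 163/28


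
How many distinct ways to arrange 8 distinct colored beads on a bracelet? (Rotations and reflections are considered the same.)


Free circular arrangements: rotations and reflections both identified.
(n-1)!/2 = 7!/2 = 5040/2 = 2520

2520


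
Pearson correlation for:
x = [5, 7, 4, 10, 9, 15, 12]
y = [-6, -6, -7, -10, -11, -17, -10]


n=7, Σx=62, Σy=-67, Σxy=-674, Σx²=640, Σy²=731
r = (7×(-674) - 62×(-67))/√((7×640 - 62²)(7×731 - (-67)²))
= -564/√(636×628) = -564/√399408 ≈ -564/631.9873 ≈ -0.8924

r ≈ -0.8924


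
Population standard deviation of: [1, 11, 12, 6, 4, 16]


Mean = 50/6 = 25/3
  (1-25/3)²=484/9
  (11-25/3)²=64/9
  (12-25/3)²=121/9
  (6-25/3)²=49/9
  (4-25/3)²=169/9
  (16-25/3)²=529/9
Σ(x-μ)² = 472/3
σ² = (472/3)/6 = 236/9

σ = √(236/9) ≈ 5.1208


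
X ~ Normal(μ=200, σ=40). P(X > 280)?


z = (280-200)/40 = 2.0
P(X > 280) = 1 - P(Z ≤ 2.0) = 1 - 0.9772 = 0.0228

P(X > 280) ≈ 0.0228


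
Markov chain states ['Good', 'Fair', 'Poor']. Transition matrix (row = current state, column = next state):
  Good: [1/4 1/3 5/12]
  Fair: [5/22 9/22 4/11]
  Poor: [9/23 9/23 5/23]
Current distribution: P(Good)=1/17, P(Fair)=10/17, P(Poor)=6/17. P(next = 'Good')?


P(next=Good) = Σᵢ P(now=i)×P(i→Good)
= 1/17×1/4 + 10/17×5/22 + 6/17×9/23
= 1/68 + 25/187 + 54/391 = 4929/17204

P = 4929/17204 ≈ 0.2865


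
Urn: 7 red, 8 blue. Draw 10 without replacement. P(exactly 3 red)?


Hypergeometric: C(7,3)×C(8,7)/C(15,10)
= 35×8/3003 = 40/429

P(X=3) = 40/429 ≈ 9.32%


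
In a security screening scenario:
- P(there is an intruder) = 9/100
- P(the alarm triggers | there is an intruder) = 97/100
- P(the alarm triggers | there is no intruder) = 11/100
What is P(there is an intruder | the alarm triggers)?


Using Bayes' theorem:
P(A|B) = P(B|A)·P(A) / P(B)

P(the alarm triggers) = 97/100 × 9/100 + 11/100 × 91/100
= 873/10000 + 1001/10000 = 937/5000

P(there is an intruder|the alarm triggers) = (873/10000) / (937/5000) = 873/1874

P(there is an intruder|the alarm triggers) = 873/1874 ≈ 46.58%


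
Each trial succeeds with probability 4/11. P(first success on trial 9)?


Geometric: P(X=9) = (1-p)^(k-1)×p = (7/11)^8×4/11 = 23059204/2357947691

P(X=9) = 23059204/2357947691 ≈ 0.98%


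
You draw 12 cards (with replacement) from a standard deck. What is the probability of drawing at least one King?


P(not a King) = 48/52 = 12/13
P(none in 12 draws) = (12/13)^12 = 8916100448256/23298085122481
P(≥1 King) = 1 - 8916100448256/23298085122481 = 14381984674225/23298085122481

P = 14381984674225/23298085122481 ≈ 61.73%


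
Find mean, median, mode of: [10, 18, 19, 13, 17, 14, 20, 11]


Sorted: [10, 11, 13, 14, 17, 18, 19, 20]
Mean = 122/8 = 61/4
Median = 31/2
Freq: {10: 1, 18: 1, 19: 1, 13: 1, 17: 1, 14: 1, 20: 1, 11: 1}
Mode: No mode

Mean=61/4, Median=31/2, Mode=No mode


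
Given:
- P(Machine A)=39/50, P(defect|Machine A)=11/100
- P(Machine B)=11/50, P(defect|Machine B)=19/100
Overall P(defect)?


P(B) = Σ P(B|Aᵢ)×P(Aᵢ)
  11/100×39/50 = 429/5000
  19/100×11/50 = 209/5000
Sum = 319/2500

P(defect) = 319/2500 ≈ 12.76%


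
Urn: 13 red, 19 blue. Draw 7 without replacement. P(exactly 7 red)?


Hypergeometric: C(13,7)×C(19,0)/C(32,7)
= 1716×1/3365856 = 11/21576

P(X=7) = 11/21576 ≈ 0.05%


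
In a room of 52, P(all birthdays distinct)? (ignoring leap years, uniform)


P(all different) = Π(365-i)/365 for i=0..51
= (365/365)×(364/365)×...×(314/365)
= 0.021995

P ≈ 0.0220 ≈ 2.20%


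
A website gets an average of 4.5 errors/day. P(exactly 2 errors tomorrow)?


Poisson(λ=4.5): P(X=2) = e^(-λ)×λ^k/k!
= e^(-4.5) × 4.5^2 / 2!
≈ 0.01110899654 × 20.25 / 2 ≈ 0.112479

P(X=2) ≈ 0.112479 ≈ 11.25%


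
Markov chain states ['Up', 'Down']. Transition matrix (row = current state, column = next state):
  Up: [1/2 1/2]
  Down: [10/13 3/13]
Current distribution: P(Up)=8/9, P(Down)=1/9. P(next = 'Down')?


P(next=Down) = Σᵢ P(now=i)×P(i→Down)
= 8/9×1/2 + 1/9×3/13
= 4/9 + 1/39 = 55/117

P = 55/117 ≈ 0.4701


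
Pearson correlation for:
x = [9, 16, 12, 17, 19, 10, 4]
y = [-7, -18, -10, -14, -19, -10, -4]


n=7, Σx=87, Σy=-82, Σxy=-1186, Σx²=1247, Σy²=1146
r = (7×(-1186) - 87×(-82))/√((7×1247 - 87²)(7×1146 - (-82)²))
= -1168/√(1160×1298) = -1168/√1505680 ≈ -1168/1227.0615 ≈ -0.9519

r ≈ -0.9519


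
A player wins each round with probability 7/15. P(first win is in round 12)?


Geometric: P(X=12) = (1-p)^(k-1)×p = (8/15)^11×7/15 = 60129542144/129746337890625

P(X=12) = 60129542144/129746337890625 ≈ 0.05%


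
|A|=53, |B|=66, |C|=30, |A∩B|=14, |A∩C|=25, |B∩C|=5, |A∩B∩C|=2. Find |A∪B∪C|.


|A∪B∪C| = 53+66+30-14-25-5+2 = 107

|A∪B∪C| = 107


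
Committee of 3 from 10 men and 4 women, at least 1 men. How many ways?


Count by #men:
  1M,2W: C(10,1)×C(4,2)=60
  2M,1W: C(10,2)×C(4,1)=180
  3M,0W: C(10,3)×C(4,0)=120
Total = 360

360


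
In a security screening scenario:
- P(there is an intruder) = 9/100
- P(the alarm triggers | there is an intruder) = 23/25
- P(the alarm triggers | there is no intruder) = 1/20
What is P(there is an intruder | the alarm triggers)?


Using Bayes' theorem:
P(A|B) = P(B|A)·P(A) / P(B)

P(the alarm triggers) = 23/25 × 9/100 + 1/20 × 91/100
= 207/2500 + 91/2000 = 1283/10000

P(there is an intruder|the alarm triggers) = (207/2500) / (1283/10000) = 828/1283

P(there is an intruder|the alarm triggers) = 828/1283 ≈ 64.54%


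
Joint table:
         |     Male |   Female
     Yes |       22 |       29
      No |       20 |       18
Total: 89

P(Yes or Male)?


P(Yes∨Male) = P(Yes) + P(Male) - P(Yes∧Male)
= (51 + 42 - 22)/89 = 71/89

P = 71/89 ≈ 79.78%


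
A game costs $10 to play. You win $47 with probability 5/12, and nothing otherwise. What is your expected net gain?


E[gain] = (47-10)×5/12 + (-10)×7/12
= 185/12 - 35/6 = 115/12

Expected net gain = $115/12 ≈ $9.58


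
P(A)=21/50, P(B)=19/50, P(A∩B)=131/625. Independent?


P(A)×P(B) = 399/2500
P(A∩B) = 131/625
Not equal → NOT independent

No, not independent


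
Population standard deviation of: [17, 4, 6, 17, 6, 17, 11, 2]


Mean = 80/8 = 10
  (17-10)²=49
  (4-10)²=36
  (6-10)²=16
  (17-10)²=49
  (6-10)²=16
  (17-10)²=49
  (11-10)²=1
  (2-10)²=64
Σ(x-μ)² = 280
σ² = 280/8 = 35

σ = √(35) ≈ 5.9161


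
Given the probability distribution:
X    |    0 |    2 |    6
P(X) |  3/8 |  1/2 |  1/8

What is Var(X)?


E[X] = 7/4
E[X²] = 13/2
Var(X) = E[X²] - (E[X])² = 13/2 - 49/16 = 55/16

Var(X) = 55/16 ≈ 3.4375


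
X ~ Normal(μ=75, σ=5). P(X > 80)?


z = (80-75)/5 = 1.0
P(X > 80) = 1 - P(Z ≤ 1.0) = 1 - 0.8413 = 0.1587

P(X > 80) ≈ 0.1587


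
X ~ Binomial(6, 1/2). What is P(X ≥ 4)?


P(X ≥ 4) = Σ P(X=i) for i=4..6
P(X=4) = 15/64
P(X=5) = 3/32
P(X=6) = 1/64
Sum = 11/32

P(X ≥ 4) = 11/32 ≈ 34.38%


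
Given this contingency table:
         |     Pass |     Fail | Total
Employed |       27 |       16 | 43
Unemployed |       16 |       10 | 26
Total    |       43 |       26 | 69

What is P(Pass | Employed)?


P(Pass | Employed) = 27/(27+16) = 27/43

P(Pass|Employed) = 27/43 ≈ 62.79%


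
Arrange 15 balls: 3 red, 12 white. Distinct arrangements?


15!/(3!×12!) = 455

455


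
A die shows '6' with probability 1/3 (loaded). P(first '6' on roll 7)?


Geometric: P(X=7) = (1-p)^(k-1)×p = (2/3)^6×1/3 = 64/2187

P(X=7) = 64/2187 ≈ 2.93%


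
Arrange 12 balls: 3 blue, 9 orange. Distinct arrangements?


12!/(3!×9!) = 220

220


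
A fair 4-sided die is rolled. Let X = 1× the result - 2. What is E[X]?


E[die] = (1+4)/2 = 5/2
E[X] = 1×5/2 - 2 = 1/2

E[X] = 1/2


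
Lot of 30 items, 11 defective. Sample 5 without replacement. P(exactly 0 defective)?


Hypergeometric: C(11,0)×C(19,5)/C(30,5)
= 1×11628/142506 = 646/7917

P(X=0) = 646/7917 ≈ 8.16%


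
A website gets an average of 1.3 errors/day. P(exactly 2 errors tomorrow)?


Poisson(λ=1.3): P(X=2) = e^(-λ)×λ^k/k!
= e^(-1.3) × 1.3^2 / 2!
≈ 0.272531793 × 1.69 / 2 ≈ 0.230289

P(X=2) ≈ 0.230289 ≈ 23.03%


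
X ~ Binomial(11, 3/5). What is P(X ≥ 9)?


P(X ≥ 9) = Σ P(X=i) for i=9..11
P(X=9) = 866052/9765625
P(X=10) = 1299078/48828125
P(X=11) = 177147/48828125
Sum = 1161297/9765625

P(X ≥ 9) = 1161297/9765625 ≈ 11.89%


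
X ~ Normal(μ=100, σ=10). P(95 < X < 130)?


z₁=(95-100)/10=-0.5, z₂=(130-100)/10=3.0
P = Φ(3.0) - Φ(-0.5) = 0.998650 - 0.308538 = 0.690112 ≈ 0.6901

P(95 < X < 130) ≈ 0.6901


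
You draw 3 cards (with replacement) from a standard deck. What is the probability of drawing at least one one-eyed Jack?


P(not a one-eyed Jack) = 50/52 = 25/26
P(none in 3 draws) = (25/26)^3 = 15625/17576
P(≥1 one-eyed Jack) = 1 - 15625/17576 = 1951/17576

P = 1951/17576 ≈ 11.10%


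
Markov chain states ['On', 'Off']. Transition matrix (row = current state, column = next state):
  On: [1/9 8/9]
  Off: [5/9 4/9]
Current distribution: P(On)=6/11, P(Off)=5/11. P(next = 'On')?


P(next=On) = Σᵢ P(now=i)×P(i→On)
= 6/11×1/9 + 5/11×5/9
= 2/33 + 25/99 = 31/99

P = 31/99 ≈ 0.3131


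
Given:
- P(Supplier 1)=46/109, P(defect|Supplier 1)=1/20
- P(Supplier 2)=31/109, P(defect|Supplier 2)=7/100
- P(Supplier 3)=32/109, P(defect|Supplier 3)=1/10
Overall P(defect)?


P(B) = Σ P(B|Aᵢ)×P(Aᵢ)
  1/20×46/109 = 23/1090
  7/100×31/109 = 217/10900
  1/10×32/109 = 16/545
Sum = 767/10900

P(defect) = 767/10900 ≈ 7.04%


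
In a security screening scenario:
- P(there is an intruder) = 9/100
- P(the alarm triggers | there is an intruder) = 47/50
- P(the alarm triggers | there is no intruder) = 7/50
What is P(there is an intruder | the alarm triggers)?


Using Bayes' theorem:
P(A|B) = P(B|A)·P(A) / P(B)

P(the alarm triggers) = 47/50 × 9/100 + 7/50 × 91/100
= 423/5000 + 637/5000 = 53/250

P(there is an intruder|the alarm triggers) = (423/5000) / (53/250) = 423/1060

P(there is an intruder|the alarm triggers) = 423/1060 ≈ 39.91%


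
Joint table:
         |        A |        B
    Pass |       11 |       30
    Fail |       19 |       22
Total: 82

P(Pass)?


P(Pass) = (11+30)/82 = 41/82 = 1/2

P(Pass) = 1/2 ≈ 50.00%


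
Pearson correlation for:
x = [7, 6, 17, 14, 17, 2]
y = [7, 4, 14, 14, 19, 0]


n=6, Σx=63, Σy=58, Σxy=830, Σx²=863, Σy²=818
r = (6×830 - 63×58)/√((6×863 - 63²)(6×818 - 58²))
= 1326/√(1209×1544) = 1326/√1866696 ≈ 1326/1366.2708 ≈ 0.9705

r ≈ 0.9705


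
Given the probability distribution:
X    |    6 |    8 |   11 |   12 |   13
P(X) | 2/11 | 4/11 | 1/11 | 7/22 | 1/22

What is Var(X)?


E[X] = 207/22
E[X²] = 2075/22
Var(X) = E[X²] - (E[X])² = 2075/22 - 42849/484 = 2801/484

Var(X) = 2801/484 ≈ 5.7872


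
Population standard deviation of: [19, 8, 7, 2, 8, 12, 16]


Mean = 72/7
  (19-72/7)²=3721/49
  (8-72/7)²=256/49
  (7-72/7)²=529/49
  (2-72/7)²=3364/49
  (8-72/7)²=256/49
  (12-72/7)²=144/49
  (16-72/7)²=1600/49
Σ(x-μ)² = 1410/7
σ² = (1410/7)/7 = 1410/49

σ = √(1410/49) ≈ 5.3643


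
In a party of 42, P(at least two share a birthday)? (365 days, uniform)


P(all different) = Π(365-i)/365 for i=0..41
= 0.085970
P(match) = 1 - 0.085970 = 0.914030

P ≈ 0.9140 ≈ 91.40%


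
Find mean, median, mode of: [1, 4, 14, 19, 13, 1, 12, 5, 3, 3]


Sorted: [1, 1, 3, 3, 4, 5, 12, 13, 14, 19]
Mean = 75/10 = 15/2
Median = 9/2
Freq: {1: 2, 4: 1, 14: 1, 19: 1, 13: 1, 12: 1, 5: 1, 3: 2}
Mode: [1, 3]

Mean=15/2, Median=9/2, Mode=[1, 3]


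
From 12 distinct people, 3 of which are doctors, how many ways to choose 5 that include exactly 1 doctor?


Choose 1 of the 3 doctors and 4 of the other 9 people:
C(3,1)×C(9,4) = 3×126 = 378

378


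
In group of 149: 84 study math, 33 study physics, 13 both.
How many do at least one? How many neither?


|A∪B| = 84+33-13 = 104
Neither = 149-104 = 45

At least one: 104; Neither: 45


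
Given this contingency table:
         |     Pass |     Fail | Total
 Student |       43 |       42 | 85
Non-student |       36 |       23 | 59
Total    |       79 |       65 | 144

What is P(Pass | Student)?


P(Pass | Student) = 43/(43+42) = 43/85

P(Pass|Student) = 43/85 ≈ 50.59%


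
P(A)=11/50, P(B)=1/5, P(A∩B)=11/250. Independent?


P(A)×P(B) = 11/250
P(A∩B) = 11/250
Equal ✓ → Independent

Yes, independent


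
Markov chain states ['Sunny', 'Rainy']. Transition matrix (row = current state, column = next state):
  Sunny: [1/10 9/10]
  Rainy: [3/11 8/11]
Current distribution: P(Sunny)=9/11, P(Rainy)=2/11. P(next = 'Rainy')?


P(next=Rainy) = Σᵢ P(now=i)×P(i→Rainy)
= 9/11×9/10 + 2/11×8/11
= 81/110 + 16/121 = 1051/1210

P = 1051/1210 ≈ 0.8686


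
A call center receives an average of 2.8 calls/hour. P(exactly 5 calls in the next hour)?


Poisson(λ=2.8): P(X=5) = e^(-λ)×λ^k/k!
= e^(-2.8) × 2.8^5 / 5!
≈ 0.06081006263 × 172.10368 / 120 ≈ 0.087214

P(X=5) ≈ 0.087214 ≈ 8.72%


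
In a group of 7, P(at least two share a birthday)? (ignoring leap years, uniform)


P(all different) = Π(365-i)/365 for i=0..6
= 0.943764
P(match) = 1 - 0.943764 = 0.056236

P ≈ 0.0562 ≈ 5.62%


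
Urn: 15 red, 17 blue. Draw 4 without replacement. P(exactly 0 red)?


Hypergeometric: C(15,0)×C(17,4)/C(32,4)
= 1×2380/35960 = 119/1798

P(X=0) = 119/1798 ≈ 6.62%


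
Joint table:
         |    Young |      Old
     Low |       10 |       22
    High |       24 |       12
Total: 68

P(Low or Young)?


P(Low∨Young) = P(Low) + P(Young) - P(Low∧Young)
= (32 + 34 - 10)/68 = 56/68 = 14/17

P = 14/17 ≈ 82.35%


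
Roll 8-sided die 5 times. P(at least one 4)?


P(no 4)^5 = (7/8)^5 = 16807/32768
P(≥1) = 1 - 16807/32768 = 15961/32768

P = 15961/32768 ≈ 48.71%


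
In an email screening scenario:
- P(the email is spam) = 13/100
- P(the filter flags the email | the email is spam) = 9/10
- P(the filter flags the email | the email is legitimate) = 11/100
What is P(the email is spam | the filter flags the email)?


Using Bayes' theorem:
P(A|B) = P(B|A)·P(A) / P(B)

P(the filter flags the email) = 9/10 × 13/100 + 11/100 × 87/100
= 117/1000 + 957/10000 = 2127/10000

P(the email is spam|the filter flags the email) = (117/1000) / (2127/10000) = 390/709

P(the email is spam|the filter flags the email) = 390/709 ≈ 55.01%


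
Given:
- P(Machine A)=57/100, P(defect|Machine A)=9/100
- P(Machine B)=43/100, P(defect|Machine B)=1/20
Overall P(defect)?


P(B) = Σ P(B|Aᵢ)×P(Aᵢ)
  9/100×57/100 = 513/10000
  1/20×43/100 = 43/2000
Sum = 91/1250

P(defect) = 91/1250 ≈ 7.28%


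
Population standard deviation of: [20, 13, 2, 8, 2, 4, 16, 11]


Mean = 76/8 = 19/2
  (20-19/2)²=441/4
  (13-19/2)²=49/4
  (2-19/2)²=225/4
  (8-19/2)²=9/4
  (2-19/2)²=225/4
  (4-19/2)²=121/4
  (16-19/2)²=169/4
  (11-19/2)²=9/4
Σ(x-μ)² = 312
σ² = 312/8 = 39

σ = √(39) ≈ 6.2450


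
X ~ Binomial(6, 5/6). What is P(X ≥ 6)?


P(X ≥ 6) = Σ P(X=i) for i=6..6
P(X=6) = 15625/46656
Sum = 15625/46656

P(X ≥ 6) = 15625/46656 ≈ 33.49%


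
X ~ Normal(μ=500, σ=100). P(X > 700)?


z = (700-500)/100 = 2.0
P(X > 700) = 1 - P(Z ≤ 2.0) = 1 - 0.9772 = 0.0228

P(X > 700) ≈ 0.0228


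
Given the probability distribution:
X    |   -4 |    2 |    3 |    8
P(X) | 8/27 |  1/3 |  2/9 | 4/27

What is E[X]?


E[X] = Σ x·P(X=x)
= (-4)×(8/27) + (2)×(1/3) + (3)×(2/9) + (8)×(4/27)
= 4/3

E[X] = 4/3


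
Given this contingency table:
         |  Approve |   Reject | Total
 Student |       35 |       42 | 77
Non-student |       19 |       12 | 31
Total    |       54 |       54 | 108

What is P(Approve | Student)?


P(Approve | Student) = 35/(35+42) = 35/77 = 5/11

P(Approve|Student) = 5/11 ≈ 45.45%


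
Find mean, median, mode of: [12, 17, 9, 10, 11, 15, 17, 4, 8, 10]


Sorted: [4, 8, 9, 10, 10, 11, 12, 15, 17, 17]
Mean = 113/10
Median = 21/2
Freq: {12: 1, 17: 2, 9: 1, 10: 2, 11: 1, 15: 1, 4: 1, 8: 1}
Mode: [10, 17]

Mean=113/10, Median=21/2, Mode=[10, 17]


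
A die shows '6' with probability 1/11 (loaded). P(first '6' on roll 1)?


Geometric: P(X=1) = (1-p)^(k-1)×p = (10/11)^0×1/11 = 1/11

P(X=1) = 1/11 ≈ 9.09%


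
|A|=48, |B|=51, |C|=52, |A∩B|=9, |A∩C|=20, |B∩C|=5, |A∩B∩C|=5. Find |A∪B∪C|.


|A∪B∪C| = 48+51+52-9-20-5+5 = 122

|A∪B∪C| = 122


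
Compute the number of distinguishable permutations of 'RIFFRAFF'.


Letters: 8, freq: {'R': 2, 'I': 1, 'F': 4, 'A': 1}
8!/(2!×1!×4!×1!) = 40320/48 = 840

840


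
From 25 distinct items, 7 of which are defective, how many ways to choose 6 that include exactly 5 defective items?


Choose 5 of the 7 defective items and 1 of the other 18 items:
C(7,5)×C(18,1) = 21×18 = 378

378


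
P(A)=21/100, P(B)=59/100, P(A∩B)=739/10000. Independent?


P(A)×P(B) = 1239/10000
P(A∩B) = 739/10000
Not equal → NOT independent

No, not independent


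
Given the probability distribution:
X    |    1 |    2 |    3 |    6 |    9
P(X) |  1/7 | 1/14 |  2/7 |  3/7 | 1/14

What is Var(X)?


E[X] = 61/14
E[X²] = 339/14
Var(X) = E[X²] - (E[X])² = 339/14 - 3721/196 = 1025/196

Var(X) = 1025/196 ≈ 5.2296


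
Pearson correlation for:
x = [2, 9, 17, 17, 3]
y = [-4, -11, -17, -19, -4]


n=5, Σx=48, Σy=-55, Σxy=-731, Σx²=672, Σy²=803
r = (5×(-731) - 48×(-55))/√((5×672 - 48²)(5×803 - (-55)²))
= -1015/√(1056×990) = -1015/√1045440 ≈ -1015/1022.4676 ≈ -0.9927

r ≈ -0.9927


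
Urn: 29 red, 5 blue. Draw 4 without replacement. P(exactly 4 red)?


Hypergeometric: C(29,4)×C(5,0)/C(34,4)
= 23751×1/46376 = 23751/46376

P(X=4) = 23751/46376 ≈ 51.21%


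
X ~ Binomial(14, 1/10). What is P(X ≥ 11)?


P(X ≥ 11) = Σ P(X=i) for i=11..14
P(X=11) = 66339/25000000000000
P(X=12) = 7371/100000000000000
P(X=13) = 63/50000000000000
P(X=14) = 1/100000000000000
Sum = 136427/50000000000000

P(X ≥ 11) = 136427/50000000000000 ≈ 0.00%


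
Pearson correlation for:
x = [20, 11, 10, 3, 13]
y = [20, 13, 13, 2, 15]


n=5, Σx=57, Σy=63, Σxy=874, Σx²=799, Σy²=967
r = (5×874 - 57×63)/√((5×799 - 57²)(5×967 - 63²))
= 779/√(746×866) = 779/√646036 ≈ 779/803.7636 ≈ 0.9692

r ≈ 0.9692


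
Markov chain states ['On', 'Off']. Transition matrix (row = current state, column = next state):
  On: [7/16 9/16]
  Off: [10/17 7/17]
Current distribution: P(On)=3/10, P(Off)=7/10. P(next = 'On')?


P(next=On) = Σᵢ P(now=i)×P(i→On)
= 3/10×7/16 + 7/10×10/17
= 21/160 + 7/17 = 1477/2720

P = 1477/2720 ≈ 0.5430


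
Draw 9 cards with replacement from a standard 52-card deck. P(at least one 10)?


P(not a 10) = 48/52 = 12/13
P(none in 9 draws) = (12/13)^9 = 5159780352/10604499373
P(≥1 10) = 1 - 5159780352/10604499373 = 5444719021/10604499373

P = 5444719021/10604499373 ≈ 51.34%


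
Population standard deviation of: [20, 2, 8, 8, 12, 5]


Mean = 55/6
  (20-55/6)²=4225/36
  (2-55/6)²=1849/36
  (8-55/6)²=49/36
  (8-55/6)²=49/36
  (12-55/6)²=289/36
  (5-55/6)²=625/36
Σ(x-μ)² = 1181/6
σ² = (1181/6)/6 = 1181/36

σ = √(1181/36) ≈ 5.7276


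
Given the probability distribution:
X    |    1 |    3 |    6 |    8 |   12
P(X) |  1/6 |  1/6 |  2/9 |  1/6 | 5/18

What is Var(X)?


E[X] = 20/3
E[X²] = 181/3
Var(X) = E[X²] - (E[X])² = 181/3 - 400/9 = 143/9

Var(X) = 143/9 ≈ 15.8889
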